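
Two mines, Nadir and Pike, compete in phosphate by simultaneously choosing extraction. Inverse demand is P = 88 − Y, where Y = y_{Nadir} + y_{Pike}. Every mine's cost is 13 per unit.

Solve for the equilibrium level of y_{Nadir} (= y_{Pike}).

25

Mine Nadir's profit: π = y_{Nadir}(88 − (y_{Nadir} + y_{Pike})) − 13y_{Nadir}.
∂π/∂y_{Nadir} = 75 − 2y_{Nadir} − y_{Pike} = 0, so y_{Nadir} = 37.5 − 0.5y_{Pike}.
The game is symmetric, so in equilibrium y_{Pike} = y_{Nadir}: the reaction function gives 1.5y_{Nadir} = 37.5, hence y_{Nadir} = 25.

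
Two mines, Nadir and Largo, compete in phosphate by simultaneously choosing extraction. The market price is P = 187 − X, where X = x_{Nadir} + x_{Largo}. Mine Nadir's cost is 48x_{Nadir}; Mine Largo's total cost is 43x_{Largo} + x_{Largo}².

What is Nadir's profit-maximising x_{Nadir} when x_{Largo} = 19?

Mine Nadir's profit: π = x_{Nadir}(187 − (x_{Nadir} + x_{Largo})) − 48x_{Nadir}.
∂π/∂x_{Nadir} = 139 − 2x_{Nadir} − x_{Largo} = 0, so x_{Nadir} = 69.5 − 0.5x_{Largo}.
At x_{Largo} = 19: x_{Nadir} = 69.5 − 0.5·19 = 60.

60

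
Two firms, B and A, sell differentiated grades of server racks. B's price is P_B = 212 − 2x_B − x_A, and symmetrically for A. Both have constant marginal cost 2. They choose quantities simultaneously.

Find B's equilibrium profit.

3528

Firm B's profit: π = x_B(212 − 2x_B − x_A) − 2x_B.
∂π/∂x_B = 210 − 4x_B − x_A = 0 ⇒ x_B = 52.5 − 0.25x_A.
Setting x_B = x_A in the reaction function: x_B = 52.5 − 0.25x_B, so x_B = 52.5 / 1.25 = 42.
P_B = 212 − 2·42 − 42 = 86.
Profit = (86 − 2)·42 = 3528.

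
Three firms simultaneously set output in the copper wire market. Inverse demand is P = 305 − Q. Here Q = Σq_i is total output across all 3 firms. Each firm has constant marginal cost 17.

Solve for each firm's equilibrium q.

A representative firm's profit is π_i = q_i(305 − Q) − 17q_i, with Q = q_i + Σ_{j≠i} q_j.
First-order condition: 288 − 2q_i − Σ_{j≠i} q_j = 0.
With identical firms, set every q_j = q: then 288 − 2q − 2q = 0, i.e. q = 288/4 = 72.

72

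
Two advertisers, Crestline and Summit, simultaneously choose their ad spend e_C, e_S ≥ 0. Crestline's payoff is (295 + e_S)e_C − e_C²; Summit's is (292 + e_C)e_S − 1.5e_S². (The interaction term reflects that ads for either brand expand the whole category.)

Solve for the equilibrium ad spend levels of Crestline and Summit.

235.4, 175.8

Expanding Crestline's payoff: 295e_C + e_Se_C − e_C².
∂π/∂e_C = 295 + e_S − 2e_C = 0, so e_C = 147.5 + 0.5e_S.
Likewise for Summit: e_S = 292/3 + (1/3)e_C.
Plugging e_S into Crestline's best response: e_C = 147.5 + 0.5(292/3 + (1/3)e_C) ⇒ (5/6)e_C = 1177/6, so e_C = 235.4.
Then e_S = 292/3 + (1/3)·235.4 = 175.8.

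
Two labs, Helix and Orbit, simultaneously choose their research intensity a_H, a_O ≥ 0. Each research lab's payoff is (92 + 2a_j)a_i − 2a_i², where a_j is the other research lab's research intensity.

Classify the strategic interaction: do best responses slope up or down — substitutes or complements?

Helix's payoff is (92 + 2a_O)a_H − 2a_H².
∂π/∂a_H = 92 + 2a_O − 4a_H = 0, so a_H = 23 + 0.5a_O.
The best-response slope da_H/da_O = 0.5 > 0: the reaction function is upward-sloping, so the choices are strategic complements.

strategic complements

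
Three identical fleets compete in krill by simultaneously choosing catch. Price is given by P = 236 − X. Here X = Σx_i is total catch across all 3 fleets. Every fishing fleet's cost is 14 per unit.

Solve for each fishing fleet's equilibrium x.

A representative fishing fleet's profit is π_i = x_i(236 − X) − 14x_i, with X = x_i + Σ_{j≠i} x_j.
First-order condition: 222 − 2x_i − Σ_{j≠i} x_j = 0.
With identical fishing fleets, set every x_j = x: then 222 − 2x − 2x = 0, i.e. x = 222/4 = 55.5.

55.5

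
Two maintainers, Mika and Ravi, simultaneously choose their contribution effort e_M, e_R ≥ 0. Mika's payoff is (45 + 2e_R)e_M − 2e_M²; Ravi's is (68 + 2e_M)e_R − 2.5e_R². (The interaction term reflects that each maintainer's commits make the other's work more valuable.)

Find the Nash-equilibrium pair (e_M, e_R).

Expanding Mika's payoff: 45e_M + 2e_Re_M − 2e_M².
∂π/∂e_M = 45 + 2e_R − 4e_M = 0, so e_M = 11.25 + 0.5e_R.
Likewise for Ravi: e_R = 13.6 + 0.4e_M.
Substituting the second reaction function into the first: e_M = 11.25 + 0.5(13.6 + 0.4e_M), which gives 0.8e_M = 18.05 ⇒ e_M = 22.5625.
Then e_R = 13.6 + 0.4·22.5625 = 22.625.

22.5625, 22.625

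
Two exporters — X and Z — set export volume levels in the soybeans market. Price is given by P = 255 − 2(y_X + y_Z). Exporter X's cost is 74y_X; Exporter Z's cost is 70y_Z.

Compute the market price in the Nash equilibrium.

Exporter X's profit: π = y_X(255 − 2(y_X + y_Z)) − 74y_X.
∂π/∂y_X = 181 − 4y_X − 2y_Z = 0, so y_X = 45.25 − 0.5y_Z.
By the same steps for Z: y_Z = 46.25 − 0.5y_X.
Solving the two reaction functions simultaneously: (1 − (−0.5)(−0.5))y_X = 45.25 − 0.5·46.25, so 0.75y_X = 22.125 and y_X = 29.5.
Then y_Z = 46.25 − 0.5·29.5 = 31.5.
Equilibrium price: P = 255 − 2·61 = 133.

133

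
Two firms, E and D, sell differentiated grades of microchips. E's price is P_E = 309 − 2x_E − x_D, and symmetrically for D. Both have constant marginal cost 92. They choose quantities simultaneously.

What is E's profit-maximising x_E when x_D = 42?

43.75

Firm E's profit: π = x_E(309 − 2x_E − x_D) − 92x_E.
∂π/∂x_E = 217 − 4x_E − x_D = 0 ⇒ x_E = 54.25 − 0.25x_D.
At x_D = 42: x_E = 54.25 − 0.25·42 = 43.75.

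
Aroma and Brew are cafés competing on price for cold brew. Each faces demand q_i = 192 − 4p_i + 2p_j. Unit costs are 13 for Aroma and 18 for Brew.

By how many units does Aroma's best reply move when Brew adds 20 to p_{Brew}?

Aroma's profit: π = (p_{Aroma} − 13)(192 − 4p_{Aroma} + 2p_{Brew}).
∂π/∂p_{Aroma} = 244 − 8p_{Aroma} + 2p_{Brew} = 0 ⇒ p_{Aroma} = 30.5 + 0.25p_{Brew}.
The reaction-function slope is 0.25, so a 20-unit rise in p_{Brew} moves p_{Aroma} by 0.25 × 20 = 5. Aroma's best response rises — the actions are strategic complements.

5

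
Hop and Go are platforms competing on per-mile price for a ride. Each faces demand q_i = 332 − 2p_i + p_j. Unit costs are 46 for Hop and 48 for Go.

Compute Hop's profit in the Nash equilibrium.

18278.72

Hop's profit: π = (p_{Hop} − 46)(332 − 2p_{Hop} + p_{Go}).
∂π/∂p_{Hop} = 424 − 4p_{Hop} + p_{Go} = 0 ⇒ p_{Hop} = 106 + 0.25p_{Go}.
Similarly p_{Go} = 107 + 0.25p_{Hop}.
Plugging p_{Go} into Hop's best response: p_{Hop} = 106 + 0.25(107 + 0.25p_{Hop}) ⇒ 0.9375p_{Hop} = 132.75, so p_{Hop} = 141.6.
Then p_{Go} = 107 + 0.25·141.6 = 142.4.
q_{Hop} = 332 − 2·141.6 + 142.4 = 191.2.
Profit = (141.6 − 46)·191.2 = 18278.72.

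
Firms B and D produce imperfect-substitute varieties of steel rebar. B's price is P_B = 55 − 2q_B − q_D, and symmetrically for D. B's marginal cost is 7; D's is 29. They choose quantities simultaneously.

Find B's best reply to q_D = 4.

Firm B's profit: π = q_B(55 − 2q_B − q_D) − 7q_B.
∂π/∂q_B = 48 − 4q_B − q_D = 0 ⇒ q_B = 12 − 0.25q_D.
At q_D = 4: q_B = 12 − 0.25·4 = 11.

11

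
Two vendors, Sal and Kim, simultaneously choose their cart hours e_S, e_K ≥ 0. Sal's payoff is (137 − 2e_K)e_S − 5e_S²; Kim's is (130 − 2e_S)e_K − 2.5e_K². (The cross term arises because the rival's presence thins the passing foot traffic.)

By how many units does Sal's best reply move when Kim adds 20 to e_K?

-4

Expanding Sal's payoff: 137e_S − 2e_Ke_S − 5e_S².
∂π/∂e_S = 137 − 2e_K − 10e_S = 0, so e_S = 13.7 − 0.2e_K.
The reaction-function slope is −0.2, so a 20-unit rise in e_K moves e_S by −0.2 × 20 = −4. Sal's best response falls — the actions are strategic substitutes.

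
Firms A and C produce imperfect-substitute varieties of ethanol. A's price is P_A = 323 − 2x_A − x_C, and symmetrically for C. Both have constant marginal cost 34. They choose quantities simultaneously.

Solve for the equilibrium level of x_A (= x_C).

57.8

Firm A's profit: π = x_A(323 − 2x_A − x_C) − 34x_A.
∂π/∂x_A = 289 − 4x_A − x_C = 0 ⇒ x_A = 72.25 − 0.25x_C.
The game is symmetric, so in equilibrium x_C = x_A: the reaction function gives 1.25x_A = 72.25, hence x_A = 57.8.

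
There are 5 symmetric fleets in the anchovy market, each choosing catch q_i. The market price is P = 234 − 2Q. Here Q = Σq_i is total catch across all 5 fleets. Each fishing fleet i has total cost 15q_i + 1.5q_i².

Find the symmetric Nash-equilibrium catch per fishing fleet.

A representative fishing fleet's profit is π_i = q_i(234 − 2Q) − 15q_i − 1.5q_i², with Q = q_i + Σ_{j≠i} q_j.
First-order condition: 219 − 7q_i − 2Σ_{j≠i} q_j = 0.
With identical fishing fleets, set every q_j = q: then 219 − 7q − 8q = 0, i.e. q = 219/15 = 14.6.

14.6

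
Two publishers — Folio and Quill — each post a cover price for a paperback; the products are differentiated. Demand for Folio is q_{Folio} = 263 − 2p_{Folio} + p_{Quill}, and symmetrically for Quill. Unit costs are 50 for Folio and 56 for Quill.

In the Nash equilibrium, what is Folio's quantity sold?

Folio's profit: π = (p_{Folio} − 50)(263 − 2p_{Folio} + p_{Quill}).
∂π/∂p_{Folio} = 363 − 4p_{Folio} + p_{Quill} = 0 ⇒ p_{Folio} = 90.75 + 0.25p_{Quill}.
Similarly p_{Quill} = 93.75 + 0.25p_{Folio}.
Plugging p_{Quill} into Folio's best response: p_{Folio} = 90.75 + 0.25(93.75 + 0.25p_{Folio}) ⇒ 0.9375p_{Folio} = 114.1875, so p_{Folio} = 121.8.
Then p_{Quill} = 93.75 + 0.25·121.8 = 124.2.
q_{Folio} = 263 − 2·121.8 + 124.2 = 143.6.

143.6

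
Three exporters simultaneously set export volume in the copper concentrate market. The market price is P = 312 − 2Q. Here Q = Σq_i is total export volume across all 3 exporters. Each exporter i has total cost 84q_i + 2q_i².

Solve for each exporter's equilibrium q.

19

A representative exporter's profit is π_i = q_i(312 − 2Q) − 84q_i − 2q_i², with Q = q_i + Σ_{j≠i} q_j.
First-order condition: 228 − 8q_i − 2Σ_{j≠i} q_j = 0.
With identical exporters, set every q_j = q: then 228 − 8q − 4q = 0, i.e. q = 228/12 = 19.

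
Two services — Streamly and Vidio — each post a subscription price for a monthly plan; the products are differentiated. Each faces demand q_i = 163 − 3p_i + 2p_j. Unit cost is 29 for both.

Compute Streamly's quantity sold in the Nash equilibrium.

100.5

Streamly's profit: π = (p_{Streamly} − 29)(163 − 3p_{Streamly} + 2p_{Vidio}).
∂π/∂p_{Streamly} = 250 − 6p_{Streamly} + 2p_{Vidio} = 0 ⇒ p_{Streamly} = 125/3 + (1/3)p_{Vidio}.
The game is symmetric, so in equilibrium p_{Vidio} = p_{Streamly}: the reaction function gives (2/3)p_{Streamly} = 125/3, hence p_{Streamly} = 62.5.
q_{Streamly} = 163 − 3·62.5 + 2·62.5 = 100.5.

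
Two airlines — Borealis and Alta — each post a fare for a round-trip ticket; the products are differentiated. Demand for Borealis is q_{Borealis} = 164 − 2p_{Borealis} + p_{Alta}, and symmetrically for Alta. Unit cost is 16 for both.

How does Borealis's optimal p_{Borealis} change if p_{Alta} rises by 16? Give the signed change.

4

Borealis's profit: π = (p_{Borealis} − 16)(164 − 2p_{Borealis} + p_{Alta}).
∂π/∂p_{Borealis} = 196 − 4p_{Borealis} + p_{Alta} = 0 ⇒ p_{Borealis} = 49 + 0.25p_{Alta}.
The reaction-function slope is 0.25, so a 16-unit rise in p_{Alta} moves p_{Borealis} by 0.25 × 16 = 4. Borealis's best response rises — the actions are strategic complements.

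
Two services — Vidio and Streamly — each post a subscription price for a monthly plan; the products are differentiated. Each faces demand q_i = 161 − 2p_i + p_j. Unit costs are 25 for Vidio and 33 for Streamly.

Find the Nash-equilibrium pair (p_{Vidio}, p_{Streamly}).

71.4, 74.6

Vidio's profit: π = (p_{Vidio} − 25)(161 − 2p_{Vidio} + p_{Streamly}).
∂π/∂p_{Vidio} = 211 − 4p_{Vidio} + p_{Streamly} = 0 ⇒ p_{Vidio} = 52.75 + 0.25p_{Streamly}.
Similarly p_{Streamly} = 56.75 + 0.25p_{Vidio}.
Substituting the second reaction function into the first: p_{Vidio} = 52.75 + 0.25(56.75 + 0.25p_{Vidio}), which gives 0.9375p_{Vidio} = 66.9375 ⇒ p_{Vidio} = 71.4.
Then p_{Streamly} = 56.75 + 0.25·71.4 = 74.6.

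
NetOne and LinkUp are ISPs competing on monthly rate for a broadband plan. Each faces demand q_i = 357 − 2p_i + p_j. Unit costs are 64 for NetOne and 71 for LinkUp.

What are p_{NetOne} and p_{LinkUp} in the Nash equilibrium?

162.6, 165.4

NetOne's profit: π = (p_{NetOne} − 64)(357 − 2p_{NetOne} + p_{LinkUp}).
∂π/∂p_{NetOne} = 485 − 4p_{NetOne} + p_{LinkUp} = 0 ⇒ p_{NetOne} = 121.25 + 0.25p_{LinkUp}.
Similarly p_{LinkUp} = 124.75 + 0.25p_{NetOne}.
Substituting the second reaction function into the first: p_{NetOne} = 121.25 + 0.25(124.75 + 0.25p_{NetOne}), which gives 0.9375p_{NetOne} = 152.4375 ⇒ p_{NetOne} = 162.6.
Then p_{LinkUp} = 124.75 + 0.25·162.6 = 165.4.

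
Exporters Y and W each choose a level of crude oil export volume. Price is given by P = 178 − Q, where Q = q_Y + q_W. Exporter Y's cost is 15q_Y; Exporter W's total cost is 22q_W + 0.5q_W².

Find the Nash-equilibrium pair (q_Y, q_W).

Exporter Y's profit: π = q_Y(178 − (q_Y + q_W)) − 15q_Y.
∂π/∂q_Y = 163 − 2q_Y − q_W = 0, so q_Y = 81.5 − 0.5q_W.
For W: ∂π/∂q_W = 156 − 3q_W − q_Y = 0 ⇒ q_W = 52 − (1/3)q_Y.
Solving the two reaction functions simultaneously: (1 − (−0.5)(−1/3))q_Y = 81.5 − 0.5·52, so (5/6)q_Y = 55.5 and q_Y = 66.6.
Then q_W = 52 − (1/3)·66.6 = 29.8.

66.6, 29.8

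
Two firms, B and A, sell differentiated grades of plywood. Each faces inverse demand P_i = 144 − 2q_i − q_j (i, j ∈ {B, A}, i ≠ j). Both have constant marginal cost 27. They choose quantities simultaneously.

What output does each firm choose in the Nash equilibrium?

Firm B's profit: π = q_B(144 − 2q_B − q_A) − 27q_B.
∂π/∂q_B = 117 − 4q_B − q_A = 0 ⇒ q_B = 29.25 − 0.25q_A.
The game is symmetric, so in equilibrium q_A = q_B: the reaction function gives 1.25q_B = 29.25, hence q_B = 23.4.

23.4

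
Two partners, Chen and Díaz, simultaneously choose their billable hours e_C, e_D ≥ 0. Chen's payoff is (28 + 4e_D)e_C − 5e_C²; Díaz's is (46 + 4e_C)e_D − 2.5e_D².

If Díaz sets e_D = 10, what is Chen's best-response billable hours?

6.8

Expanding Chen's payoff: 28e_C + 4e_De_C − 5e_C².
∂π/∂e_C = 28 + 4e_D − 10e_C = 0, so e_C = 2.8 + 0.4e_D.
At e_D = 10: e_C = 2.8 + 0.4·10 = 6.8.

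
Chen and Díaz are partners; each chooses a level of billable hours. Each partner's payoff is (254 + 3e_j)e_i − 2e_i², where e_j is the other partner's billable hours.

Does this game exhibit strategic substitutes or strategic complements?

Chen's payoff is (254 + 3e_D)e_C − 2e_C².
∂π/∂e_C = 254 + 3e_D − 4e_C = 0, so e_C = 63.5 + 0.75e_D.
The best-response slope de_C/de_D = 0.75 > 0: the reaction function is upward-sloping, so the choices are strategic complements.

strategic complements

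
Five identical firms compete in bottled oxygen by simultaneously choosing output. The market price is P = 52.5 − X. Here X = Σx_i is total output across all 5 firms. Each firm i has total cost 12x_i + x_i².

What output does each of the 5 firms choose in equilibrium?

5.0625

A representative firm's profit is π_i = x_i(52.5 − X) − 12x_i − x_i², with X = x_i + Σ_{j≠i} x_j.
First-order condition: 40.5 − 4x_i − Σ_{j≠i} x_j = 0.
With identical firms, set every x_j = x: then 40.5 − 4x − 4x = 0, i.e. x = 40.5/8 = 5.0625.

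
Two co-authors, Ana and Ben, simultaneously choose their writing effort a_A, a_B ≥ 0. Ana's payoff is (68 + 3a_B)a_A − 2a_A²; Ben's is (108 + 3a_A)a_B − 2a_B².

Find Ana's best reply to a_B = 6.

21.5

Expanding Ana's payoff: 68a_A + 3a_Ba_A − 2a_A².
∂π/∂a_A = 68 + 3a_B − 4a_A = 0, so a_A = 17 + 0.75a_B.
At a_B = 6: a_A = 17 + 0.75·6 = 21.5.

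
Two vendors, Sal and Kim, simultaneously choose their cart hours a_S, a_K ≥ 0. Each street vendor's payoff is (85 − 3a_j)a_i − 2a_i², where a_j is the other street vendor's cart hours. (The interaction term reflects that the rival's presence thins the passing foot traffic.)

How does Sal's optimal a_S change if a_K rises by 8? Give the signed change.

-6

Sal's payoff is (85 − 3a_K)a_S − 2a_S².
∂π/∂a_S = 85 − 3a_K − 4a_S = 0, so a_S = 21.25 − 0.75a_K.
The reaction-function slope is −0.75, so an 8-unit rise in a_K moves a_S by −0.75 × 8 = −6. Sal's best response falls — the actions are strategic substitutes.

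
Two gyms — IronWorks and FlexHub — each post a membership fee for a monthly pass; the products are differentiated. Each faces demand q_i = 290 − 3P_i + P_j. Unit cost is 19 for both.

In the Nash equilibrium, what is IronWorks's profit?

7620.48

IronWorks's profit: π = (P_{IronWorks} − 19)(290 − 3P_{IronWorks} + P_{FlexHub}).
∂π/∂P_{IronWorks} = 347 − 6P_{IronWorks} + P_{FlexHub} = 0 ⇒ P_{IronWorks} = 347/6 + (1/6)P_{FlexHub}.
Setting P_{IronWorks} = P_{FlexHub} in the reaction function: P_{IronWorks} = 347/6 + (1/6)P_{IronWorks}, so P_{IronWorks} = (347/6) / (5/6) = 69.4.
q_{IronWorks} = 290 − 3·69.4 + 69.4 = 151.2.
Profit = (69.4 − 19)·151.2 = 7620.48.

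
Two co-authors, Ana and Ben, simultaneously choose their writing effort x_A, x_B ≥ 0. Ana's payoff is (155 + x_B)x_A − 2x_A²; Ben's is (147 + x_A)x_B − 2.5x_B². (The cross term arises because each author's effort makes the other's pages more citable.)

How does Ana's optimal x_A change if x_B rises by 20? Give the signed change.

Expanding Ana's payoff: 155x_A + x_Bx_A − 2x_A².
∂π/∂x_A = 155 + x_B − 4x_A = 0, so x_A = 38.75 + 0.25x_B.
The reaction-function slope is 0.25, so a 20-unit rise in x_B moves x_A by 0.25 × 20 = 5. Ana's best response rises — the actions are strategic complements.

5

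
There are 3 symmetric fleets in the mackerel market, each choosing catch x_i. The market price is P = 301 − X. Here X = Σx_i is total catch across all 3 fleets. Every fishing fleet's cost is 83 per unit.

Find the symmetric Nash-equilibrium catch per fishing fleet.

54.5

A representative fishing fleet's profit is π_i = x_i(301 − X) − 83x_i, with X = x_i + Σ_{j≠i} x_j.
First-order condition: 218 − 2x_i − Σ_{j≠i} x_j = 0.
Imposing symmetry (x_j = x for all j) turns Σ_{j≠i} x_j into 2x, so 218 = 4x and x = 54.5.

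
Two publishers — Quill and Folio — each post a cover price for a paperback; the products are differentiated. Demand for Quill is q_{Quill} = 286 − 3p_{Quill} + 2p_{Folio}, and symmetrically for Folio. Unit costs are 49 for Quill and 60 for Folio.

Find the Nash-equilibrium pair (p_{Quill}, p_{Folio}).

110.3125, 114.4375

Quill's profit: π = (p_{Quill} − 49)(286 − 3p_{Quill} + 2p_{Folio}).
∂π/∂p_{Quill} = 433 − 6p_{Quill} + 2p_{Folio} = 0 ⇒ p_{Quill} = 433/6 + (1/3)p_{Folio}.
Similarly p_{Folio} = 233/3 + (1/3)p_{Quill}.
Substituting the second reaction function into the first: p_{Quill} = 433/6 + (1/3)(233/3 + (1/3)p_{Quill}), which gives (8/9)p_{Quill} = 1765/18 ⇒ p_{Quill} = 110.3125.
Then p_{Folio} = 233/3 + (1/3)·110.3125 = 114.4375.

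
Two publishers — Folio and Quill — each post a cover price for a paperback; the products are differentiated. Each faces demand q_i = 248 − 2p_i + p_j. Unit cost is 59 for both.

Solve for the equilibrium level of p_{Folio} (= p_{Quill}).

122

Folio's profit: π = (p_{Folio} − 59)(248 − 2p_{Folio} + p_{Quill}).
∂π/∂p_{Folio} = 366 − 4p_{Folio} + p_{Quill} = 0 ⇒ p_{Folio} = 91.5 + 0.25p_{Quill}.
Setting p_{Folio} = p_{Quill} in the reaction function: p_{Folio} = 91.5 + 0.25p_{Folio}, so p_{Folio} = 91.5 / 0.75 = 122.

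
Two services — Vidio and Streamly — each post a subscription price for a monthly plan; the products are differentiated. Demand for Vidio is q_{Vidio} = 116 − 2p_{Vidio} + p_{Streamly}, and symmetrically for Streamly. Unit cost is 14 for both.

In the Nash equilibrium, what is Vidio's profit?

Vidio's profit: π = (p_{Vidio} − 14)(116 − 2p_{Vidio} + p_{Streamly}).
∂π/∂p_{Vidio} = 144 − 4p_{Vidio} + p_{Streamly} = 0 ⇒ p_{Vidio} = 36 + 0.25p_{Streamly}.
By symmetry p_{Streamly} = p_{Vidio}; substituting into the reaction function, 0.75p_{Vidio} = 36 and p_{Vidio} = 48.
q_{Vidio} = 116 − 2·48 + 48 = 68.
Profit = (48 − 14)·68 = 2312.

2312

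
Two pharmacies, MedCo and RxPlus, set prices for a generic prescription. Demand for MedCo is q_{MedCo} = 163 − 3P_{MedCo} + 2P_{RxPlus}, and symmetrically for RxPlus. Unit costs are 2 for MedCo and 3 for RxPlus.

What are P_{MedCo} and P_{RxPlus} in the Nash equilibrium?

MedCo's profit: π = (P_{MedCo} − 2)(163 − 3P_{MedCo} + 2P_{RxPlus}).
∂π/∂P_{MedCo} = 169 − 6P_{MedCo} + 2P_{RxPlus} = 0 ⇒ P_{MedCo} = 169/6 + (1/3)P_{RxPlus}.
Similarly P_{RxPlus} = 86/3 + (1/3)P_{MedCo}.
Substituting the second reaction function into the first: P_{MedCo} = 169/6 + (1/3)(86/3 + (1/3)P_{MedCo}), which gives (8/9)P_{MedCo} = 679/18 ⇒ P_{MedCo} = 42.4375.
Then P_{RxPlus} = 86/3 + (1/3)·42.4375 = 42.8125.

42.4375, 42.8125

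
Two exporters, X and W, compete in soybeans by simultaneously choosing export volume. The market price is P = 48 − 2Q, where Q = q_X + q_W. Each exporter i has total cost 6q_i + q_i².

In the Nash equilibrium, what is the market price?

27

Exporter X's profit: π = q_X(48 − 2(q_X + q_W)) − 6q_X − q_X².
∂π/∂q_X = 42 − 6q_X − 2q_W = 0, so q_X = 7 − (1/3)q_W.
The game is symmetric, so in equilibrium q_W = q_X: the reaction function gives (4/3)q_X = 7, hence q_X = 5.25.
Equilibrium price: P = 48 − 2·10.5 = 27.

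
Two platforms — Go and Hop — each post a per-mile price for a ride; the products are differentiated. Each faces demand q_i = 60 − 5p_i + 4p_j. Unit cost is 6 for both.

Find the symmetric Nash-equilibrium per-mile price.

15

Go's profit: π = (p_{Go} − 6)(60 − 5p_{Go} + 4p_{Hop}).
∂π/∂p_{Go} = 90 − 10p_{Go} + 4p_{Hop} = 0 ⇒ p_{Go} = 9 + 0.4p_{Hop}.
The game is symmetric, so in equilibrium p_{Hop} = p_{Go}: the reaction function gives 0.6p_{Go} = 9, hence p_{Go} = 15.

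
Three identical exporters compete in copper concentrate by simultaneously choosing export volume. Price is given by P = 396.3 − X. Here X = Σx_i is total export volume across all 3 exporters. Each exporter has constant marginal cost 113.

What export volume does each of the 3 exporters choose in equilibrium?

A representative exporter's profit is π_i = x_i(396.3 − X) − 113x_i, with X = x_i + Σ_{j≠i} x_j.
First-order condition: 283.3 − 2x_i − Σ_{j≠i} x_j = 0.
Imposing symmetry (x_j = x for all j) turns Σ_{j≠i} x_j into 2x, so 283.3 = 4x and x = 70.825.

70.825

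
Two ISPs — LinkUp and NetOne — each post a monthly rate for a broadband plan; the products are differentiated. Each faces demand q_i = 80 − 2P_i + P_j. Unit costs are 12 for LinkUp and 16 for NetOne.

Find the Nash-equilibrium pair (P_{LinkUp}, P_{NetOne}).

LinkUp's profit: π = (P_{LinkUp} − 12)(80 − 2P_{LinkUp} + P_{NetOne}).
∂π/∂P_{LinkUp} = 104 − 4P_{LinkUp} + P_{NetOne} = 0 ⇒ P_{LinkUp} = 26 + 0.25P_{NetOne}.
Similarly P_{NetOne} = 28 + 0.25P_{LinkUp}.
Plugging P_{NetOne} into LinkUp's best response: P_{LinkUp} = 26 + 0.25(28 + 0.25P_{LinkUp}) ⇒ 0.9375P_{LinkUp} = 33, so P_{LinkUp} = 35.2.
Then P_{NetOne} = 28 + 0.25·35.2 = 36.8.

35.2, 36.8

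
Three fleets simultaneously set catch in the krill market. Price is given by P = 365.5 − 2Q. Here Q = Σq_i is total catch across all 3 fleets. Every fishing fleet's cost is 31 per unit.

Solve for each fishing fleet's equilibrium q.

41.8125

A representative fishing fleet's profit is π_i = q_i(365.5 − 2Q) − 31q_i, with Q = q_i + Σ_{j≠i} q_j.
First-order condition: 334.5 − 4q_i − 2Σ_{j≠i} q_j = 0.
Imposing symmetry (q_j = q for all j) turns Σ_{j≠i} q_j into 2q, so 334.5 = 8q and q = 41.8125.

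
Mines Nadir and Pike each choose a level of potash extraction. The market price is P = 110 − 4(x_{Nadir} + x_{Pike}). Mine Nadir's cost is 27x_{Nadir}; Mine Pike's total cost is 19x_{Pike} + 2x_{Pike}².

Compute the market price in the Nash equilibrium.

58.6

Mine Nadir's profit: π = x_{Nadir}(110 − 4(x_{Nadir} + x_{Pike})) − 27x_{Nadir}.
∂π/∂x_{Nadir} = 83 − 8x_{Nadir} − 4x_{Pike} = 0, so x_{Nadir} = 10.375 − 0.5x_{Pike}.
For Pike: ∂π/∂x_{Pike} = 91 − 12x_{Pike} − 4x_{Nadir} = 0 ⇒ x_{Pike} = 91/12 − (1/3)x_{Nadir}.
Plugging x_{Pike} into Nadir's best response: x_{Nadir} = 10.375 − 0.5(91/12 − (1/3)x_{Nadir}) ⇒ (5/6)x_{Nadir} = 79/12, so x_{Nadir} = 7.9.
Then x_{Pike} = 91/12 − (1/3)·7.9 = 4.95.
Equilibrium price: P = 110 − 4·12.85 = 58.6.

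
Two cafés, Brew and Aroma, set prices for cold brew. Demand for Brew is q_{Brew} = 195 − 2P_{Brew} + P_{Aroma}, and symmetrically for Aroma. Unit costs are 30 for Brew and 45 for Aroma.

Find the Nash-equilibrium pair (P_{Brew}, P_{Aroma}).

Brew's profit: π = (P_{Brew} − 30)(195 − 2P_{Brew} + P_{Aroma}).
∂π/∂P_{Brew} = 255 − 4P_{Brew} + P_{Aroma} = 0 ⇒ P_{Brew} = 63.75 + 0.25P_{Aroma}.
Similarly P_{Aroma} = 71.25 + 0.25P_{Brew}.
Solving the two reaction functions simultaneously: (1 − (0.25)(0.25))P_{Brew} = 63.75 + 0.25·71.25, so 0.9375P_{Brew} = 81.5625 and P_{Brew} = 87.
Then P_{Aroma} = 71.25 + 0.25·87 = 93.

87, 93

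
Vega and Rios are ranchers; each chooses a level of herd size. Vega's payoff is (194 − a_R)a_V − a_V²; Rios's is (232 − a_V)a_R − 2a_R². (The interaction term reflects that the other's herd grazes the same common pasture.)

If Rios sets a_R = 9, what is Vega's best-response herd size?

92.5

Expanding Vega's payoff: 194a_V − a_Ra_V − a_V².
∂π/∂a_V = 194 − a_R − 2a_V = 0, so a_V = 97 − 0.5a_R.
At a_R = 9: a_V = 97 − 0.5·9 = 92.5.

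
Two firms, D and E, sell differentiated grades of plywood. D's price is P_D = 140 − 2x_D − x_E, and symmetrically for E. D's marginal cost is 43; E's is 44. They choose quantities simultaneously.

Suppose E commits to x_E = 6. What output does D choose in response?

Firm D's profit: π = x_D(140 − 2x_D − x_E) − 43x_D.
∂π/∂x_D = 97 − 4x_D − x_E = 0 ⇒ x_D = 24.25 − 0.25x_E.
At x_E = 6: x_D = 24.25 − 0.25·6 = 22.75.

22.75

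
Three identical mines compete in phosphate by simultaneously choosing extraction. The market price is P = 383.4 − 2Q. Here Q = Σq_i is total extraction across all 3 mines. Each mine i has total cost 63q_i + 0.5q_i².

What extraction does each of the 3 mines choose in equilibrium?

A representative mine's profit is π_i = q_i(383.4 − 2Q) − 63q_i − 0.5q_i², with Q = q_i + Σ_{j≠i} q_j.
First-order condition: 320.4 − 5q_i − 2Σ_{j≠i} q_j = 0.
In a symmetric equilibrium every mine chooses the same q, so Σ_{j≠i} q_j = 2q. The condition becomes 320.4 − 9q = 0, giving q = 320.4/9 = 35.6.

35.6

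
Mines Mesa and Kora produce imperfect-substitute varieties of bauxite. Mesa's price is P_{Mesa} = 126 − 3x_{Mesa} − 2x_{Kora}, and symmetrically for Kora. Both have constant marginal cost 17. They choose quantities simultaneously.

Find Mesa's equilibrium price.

57.875

Mine Mesa's profit: π = x_{Mesa}(126 − 3x_{Mesa} − 2x_{Kora}) − 17x_{Mesa}.
∂π/∂x_{Mesa} = 109 − 6x_{Mesa} − 2x_{Kora} = 0 ⇒ x_{Mesa} = 109/6 − (1/3)x_{Kora}.
By symmetry x_{Kora} = x_{Mesa}; substituting into the reaction function, (4/3)x_{Mesa} = 109/6 and x_{Mesa} = 13.625.
P_{Mesa} = 126 − 3·13.625 − 2·13.625 = 57.875.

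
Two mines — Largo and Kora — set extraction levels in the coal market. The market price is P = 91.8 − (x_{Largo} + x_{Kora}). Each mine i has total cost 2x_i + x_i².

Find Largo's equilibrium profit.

Mine Largo's profit: π = x_{Largo}(91.8 − (x_{Largo} + x_{Kora})) − 2x_{Largo} − x_{Largo}².
∂π/∂x_{Largo} = 89.8 − 4x_{Largo} − x_{Kora} = 0, so x_{Largo} = 22.45 − 0.25x_{Kora}.
By symmetry x_{Kora} = x_{Largo}; substituting into the reaction function, 1.25x_{Largo} = 22.45 and x_{Largo} = 17.96.
Price P = 91.8 − 35.92 = 55.88.
Largo's profit: (55.88 − 2)·17.96 − (17.96)² = 645.1232.

645.1232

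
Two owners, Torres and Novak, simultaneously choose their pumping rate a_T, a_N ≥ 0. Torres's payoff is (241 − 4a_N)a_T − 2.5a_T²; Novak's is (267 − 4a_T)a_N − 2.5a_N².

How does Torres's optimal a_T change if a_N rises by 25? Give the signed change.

Expanding Torres's payoff: 241a_T − 4a_Na_T − 2.5a_T².
∂π/∂a_T = 241 − 4a_N − 5a_T = 0, so a_T = 48.2 − 0.8a_N.
The reaction-function slope is −0.8, so a 25-unit rise in a_N moves a_T by −0.8 × 25 = −20. Torres's best response falls — the actions are strategic substitutes.

-20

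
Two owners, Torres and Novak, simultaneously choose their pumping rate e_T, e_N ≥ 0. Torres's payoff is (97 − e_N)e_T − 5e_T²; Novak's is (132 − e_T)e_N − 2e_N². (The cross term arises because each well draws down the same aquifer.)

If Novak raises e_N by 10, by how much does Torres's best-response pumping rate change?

-1

Expanding Torres's payoff: 97e_T − e_Ne_T − 5e_T².
∂π/∂e_T = 97 − e_N − 10e_T = 0, so e_T = 9.7 − 0.1e_N.
The reaction-function slope is −0.1, so a 10-unit rise in e_N moves e_T by −0.1 × 10 = −1. Torres's best response falls — the actions are strategic substitutes.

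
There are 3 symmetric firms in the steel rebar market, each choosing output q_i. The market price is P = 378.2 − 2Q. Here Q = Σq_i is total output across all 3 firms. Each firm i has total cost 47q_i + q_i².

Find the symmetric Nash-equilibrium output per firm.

A representative firm's profit is π_i = q_i(378.2 − 2Q) − 47q_i − q_i², with Q = q_i + Σ_{j≠i} q_j.
First-order condition: 331.2 − 6q_i − 2Σ_{j≠i} q_j = 0.
Imposing symmetry (q_j = q for all j) turns Σ_{j≠i} q_j into 2q, so 331.2 = 10q and q = 33.12.

33.12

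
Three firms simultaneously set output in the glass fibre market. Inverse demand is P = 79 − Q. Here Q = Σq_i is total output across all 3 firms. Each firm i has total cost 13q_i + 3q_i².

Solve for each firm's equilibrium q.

A representative firm's profit is π_i = q_i(79 − Q) − 13q_i − 3q_i², with Q = q_i + Σ_{j≠i} q_j.
First-order condition: 66 − 8q_i − Σ_{j≠i} q_j = 0.
With identical firms, set every q_j = q: then 66 − 8q − 2q = 0, i.e. q = 66/10 = 6.6.

6.6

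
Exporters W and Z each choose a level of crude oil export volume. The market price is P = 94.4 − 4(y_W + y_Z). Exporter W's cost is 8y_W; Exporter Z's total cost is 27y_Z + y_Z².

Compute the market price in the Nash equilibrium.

45.15

Exporter W's profit: π = y_W(94.4 − 4(y_W + y_Z)) − 8y_W.
∂π/∂y_W = 86.4 − 8y_W − 4y_Z = 0, so y_W = 10.8 − 0.5y_Z.
For Z: ∂π/∂y_Z = 67.4 − 10y_Z − 4y_W = 0 ⇒ y_Z = 6.74 − 0.4y_W.
Substituting the second reaction function into the first: y_W = 10.8 − 0.5(6.74 − 0.4y_W), which gives 0.8y_W = 7.43 ⇒ y_W = 9.2875.
Then y_Z = 6.74 − 0.4·9.2875 = 3.025.
Equilibrium price: P = 94.4 − 4·12.3125 = 45.15.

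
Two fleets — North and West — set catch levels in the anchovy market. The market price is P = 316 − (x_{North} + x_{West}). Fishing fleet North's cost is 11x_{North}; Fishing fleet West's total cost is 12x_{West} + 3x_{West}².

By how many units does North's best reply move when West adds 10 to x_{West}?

-5

Fishing fleet North's profit: π = x_{North}(316 − (x_{North} + x_{West})) − 11x_{North}.
∂π/∂x_{North} = 305 − 2x_{North} − x_{West} = 0, so x_{North} = 152.5 − 0.5x_{West}.
The reaction-function slope is −0.5, so a 10-unit rise in x_{West} moves x_{North} by −0.5 × 10 = −5. North's best response falls — the actions are strategic substitutes.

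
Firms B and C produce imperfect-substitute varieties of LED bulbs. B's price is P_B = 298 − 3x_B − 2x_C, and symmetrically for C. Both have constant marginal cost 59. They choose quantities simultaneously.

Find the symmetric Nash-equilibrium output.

Firm B's profit: π = x_B(298 − 3x_B − 2x_C) − 59x_B.
∂π/∂x_B = 239 − 6x_B − 2x_C = 0 ⇒ x_B = 239/6 − (1/3)x_C.
Setting x_B = x_C in the reaction function: x_B = 239/6 − (1/3)x_B, so x_B = (239/6) / (4/3) = 29.875.

29.875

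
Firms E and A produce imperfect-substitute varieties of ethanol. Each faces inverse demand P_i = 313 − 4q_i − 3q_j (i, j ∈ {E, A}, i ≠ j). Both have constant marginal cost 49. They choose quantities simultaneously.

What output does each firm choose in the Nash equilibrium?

24

Firm E's profit: π = q_E(313 − 4q_E − 3q_A) − 49q_E.
∂π/∂q_E = 264 − 8q_E − 3q_A = 0 ⇒ q_E = 33 − 0.375q_A.
The game is symmetric, so in equilibrium q_A = q_E: the reaction function gives 1.375q_E = 33, hence q_E = 24.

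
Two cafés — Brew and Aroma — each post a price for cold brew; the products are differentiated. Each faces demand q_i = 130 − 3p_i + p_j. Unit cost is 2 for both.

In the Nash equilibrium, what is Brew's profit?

1905.12

Brew's profit: π = (p_{Brew} − 2)(130 − 3p_{Brew} + p_{Aroma}).
∂π/∂p_{Brew} = 136 − 6p_{Brew} + p_{Aroma} = 0 ⇒ p_{Brew} = 68/3 + (1/6)p_{Aroma}.
The game is symmetric, so in equilibrium p_{Aroma} = p_{Brew}: the reaction function gives (5/6)p_{Brew} = 68/3, hence p_{Brew} = 27.2.
q_{Brew} = 130 − 3·27.2 + 27.2 = 75.6.
Profit = (27.2 − 2)·75.6 = 1905.12.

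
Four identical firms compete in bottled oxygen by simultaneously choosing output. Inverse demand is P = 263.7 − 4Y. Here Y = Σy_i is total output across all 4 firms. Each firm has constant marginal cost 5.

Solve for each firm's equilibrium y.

A representative firm's profit is π_i = y_i(263.7 − 4Y) − 5y_i, with Y = y_i + Σ_{j≠i} y_j.
First-order condition: 258.7 − 8y_i − 4Σ_{j≠i} y_j = 0.
In a symmetric equilibrium every firm chooses the same y, so Σ_{j≠i} y_j = 3y. The condition becomes 258.7 − 20y = 0, giving y = 258.7/20 = 12.935.

12.935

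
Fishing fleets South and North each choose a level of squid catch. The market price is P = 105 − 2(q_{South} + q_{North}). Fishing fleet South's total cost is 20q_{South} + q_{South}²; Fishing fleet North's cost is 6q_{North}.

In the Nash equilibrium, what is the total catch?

Fishing fleet South's profit: π = q_{South}(105 − 2(q_{South} + q_{North})) − 20q_{South} − q_{South}².
∂π/∂q_{South} = 85 − 6q_{South} − 2q_{North} = 0, so q_{South} = 85/6 − (1/3)q_{North}.
For North: ∂π/∂q_{North} = 99 − 4q_{North} − 2q_{South} = 0 ⇒ q_{North} = 24.75 − 0.5q_{South}.
Plugging q_{North} into South's best response: q_{South} = 85/6 − (1/3)(24.75 − 0.5q_{South}) ⇒ (5/6)q_{South} = 71/12, so q_{South} = 7.1.
Then q_{North} = 24.75 − 0.5·7.1 = 21.2.
Total catch: 7.1 + 21.2 = 28.3.

28.3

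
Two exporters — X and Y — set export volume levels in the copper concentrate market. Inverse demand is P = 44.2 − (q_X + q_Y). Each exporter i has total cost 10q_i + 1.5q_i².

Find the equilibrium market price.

32.8

Exporter X's profit: π = q_X(44.2 − (q_X + q_Y)) − 10q_X − 1.5q_X².
∂π/∂q_X = 34.2 − 5q_X − q_Y = 0, so q_X = 6.84 − 0.2q_Y.
By symmetry q_Y = q_X; substituting into the reaction function, 1.2q_X = 6.84 and q_X = 5.7.
Equilibrium price: P = 44.2 − 11.4 = 32.8.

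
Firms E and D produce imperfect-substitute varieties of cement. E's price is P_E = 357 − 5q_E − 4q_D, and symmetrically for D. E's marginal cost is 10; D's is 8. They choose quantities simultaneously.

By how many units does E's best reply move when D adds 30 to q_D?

Firm E's profit: π = q_E(357 − 5q_E − 4q_D) − 10q_E.
∂π/∂q_E = 347 − 10q_E − 4q_D = 0 ⇒ q_E = 34.7 − 0.4q_D.
The reaction-function slope is −0.4, so a 30-unit rise in q_D moves q_E by −0.4 × 30 = −12. E's best response falls — the actions are strategic substitutes.

-12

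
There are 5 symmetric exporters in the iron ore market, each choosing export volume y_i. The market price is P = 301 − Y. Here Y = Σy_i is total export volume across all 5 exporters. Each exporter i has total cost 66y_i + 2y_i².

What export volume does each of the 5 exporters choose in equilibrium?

A representative exporter's profit is π_i = y_i(301 − Y) − 66y_i − 2y_i², with Y = y_i + Σ_{j≠i} y_j.
First-order condition: 235 − 6y_i − Σ_{j≠i} y_j = 0.
In a symmetric equilibrium every exporter chooses the same y, so Σ_{j≠i} y_j = 4y. The condition becomes 235 − 10y = 0, giving y = 235/10 = 23.5.

23.5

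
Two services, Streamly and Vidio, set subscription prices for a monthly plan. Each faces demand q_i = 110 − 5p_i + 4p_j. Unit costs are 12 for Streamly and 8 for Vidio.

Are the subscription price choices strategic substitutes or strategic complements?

strategic complements

Streamly's profit: π = (p_{Streamly} − 12)(110 − 5p_{Streamly} + 4p_{Vidio}).
∂π/∂p_{Streamly} = 170 − 10p_{Streamly} + 4p_{Vidio} = 0 ⇒ p_{Streamly} = 17 + 0.4p_{Vidio}.
The best-response slope dp_{Streamly}/dp_{Vidio} = 0.4 > 0: the reaction function is upward-sloping, so the choices are strategic complements.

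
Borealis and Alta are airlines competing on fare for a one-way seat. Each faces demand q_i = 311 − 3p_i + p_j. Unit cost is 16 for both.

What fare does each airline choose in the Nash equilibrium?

Borealis's profit: π = (p_{Borealis} − 16)(311 − 3p_{Borealis} + p_{Alta}).
∂π/∂p_{Borealis} = 359 − 6p_{Borealis} + p_{Alta} = 0 ⇒ p_{Borealis} = 359/6 + (1/6)p_{Alta}.
By symmetry p_{Alta} = p_{Borealis}; substituting into the reaction function, (5/6)p_{Borealis} = 359/6 and p_{Borealis} = 71.8.

71.8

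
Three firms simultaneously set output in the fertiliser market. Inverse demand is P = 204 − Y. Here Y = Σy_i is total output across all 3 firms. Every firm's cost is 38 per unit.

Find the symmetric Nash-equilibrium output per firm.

41.5

A representative firm's profit is π_i = y_i(204 − Y) − 38y_i, with Y = y_i + Σ_{j≠i} y_j.
First-order condition: 166 − 2y_i − Σ_{j≠i} y_j = 0.
In a symmetric equilibrium every firm chooses the same y, so Σ_{j≠i} y_j = 2y. The condition becomes 166 − 4y = 0, giving y = 166/4 = 41.5.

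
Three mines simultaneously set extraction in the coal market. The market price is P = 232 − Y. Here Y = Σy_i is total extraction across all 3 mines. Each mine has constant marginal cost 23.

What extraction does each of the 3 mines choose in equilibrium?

A representative mine's profit is π_i = y_i(232 − Y) − 23y_i, with Y = y_i + Σ_{j≠i} y_j.
First-order condition: 209 − 2y_i − Σ_{j≠i} y_j = 0.
With identical mines, set every y_j = y: then 209 − 2y − 2y = 0, i.e. y = 209/4 = 52.25.

52.25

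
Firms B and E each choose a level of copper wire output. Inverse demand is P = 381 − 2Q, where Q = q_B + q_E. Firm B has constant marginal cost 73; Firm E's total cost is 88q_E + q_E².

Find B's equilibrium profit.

Firm B's profit: π = q_B(381 − 2(q_B + q_E)) − 73q_B.
∂π/∂q_B = 308 − 4q_B − 2q_E = 0, so q_B = 77 − 0.5q_E.
For E: ∂π/∂q_E = 293 − 6q_E − 2q_B = 0 ⇒ q_E = 293/6 − (1/3)q_B.
Solving the two reaction functions simultaneously: (1 − (−0.5)(−1/3))q_B = 77 − 0.5·(293/6), so (5/6)q_B = 631/12 and q_B = 63.1.
Then q_E = 293/6 − (1/3)·63.1 = 27.8.
Price P = 381 − 2·90.9 = 199.2.
B's profit: (199.2 − 73)·63.1 = 7963.22.

7963.22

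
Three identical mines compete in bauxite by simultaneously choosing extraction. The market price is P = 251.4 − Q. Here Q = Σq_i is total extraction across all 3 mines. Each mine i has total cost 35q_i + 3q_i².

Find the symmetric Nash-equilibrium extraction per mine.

A representative mine's profit is π_i = q_i(251.4 − Q) − 35q_i − 3q_i², with Q = q_i + Σ_{j≠i} q_j.
First-order condition: 216.4 − 8q_i − Σ_{j≠i} q_j = 0.
In a symmetric equilibrium every mine chooses the same q, so Σ_{j≠i} q_j = 2q. The condition becomes 216.4 − 10q = 0, giving q = 216.4/10 = 21.64.

21.64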